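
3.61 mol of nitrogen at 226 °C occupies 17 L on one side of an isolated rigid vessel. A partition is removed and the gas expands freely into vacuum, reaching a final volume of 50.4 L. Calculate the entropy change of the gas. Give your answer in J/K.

For an ideal gas in free expansion Q = 0 and W = 0, so T is unchanged.
Entropy is a state function; using a reversible isothermal path, ΔS_gas = nR ln(V₂/V₁) = 3.61 × 8.314 × ln(50.4/17) = 32.6 J/K.

ΔS_gas = 32.6 J/K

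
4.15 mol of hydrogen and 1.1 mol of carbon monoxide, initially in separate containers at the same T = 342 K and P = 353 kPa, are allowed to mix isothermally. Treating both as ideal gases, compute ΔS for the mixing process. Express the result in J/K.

Mole fractions: x_A = 4.15/5.25 = 0.79, x_B = 0.21.
ΔS_mix = −R(n_A ln x_A + n_B ln x_B) = −8.314 × (4.15 ln 0.79 + 1.1 ln 0.21) = 22.4 J/K.

ΔS_mix = 22.4 J/K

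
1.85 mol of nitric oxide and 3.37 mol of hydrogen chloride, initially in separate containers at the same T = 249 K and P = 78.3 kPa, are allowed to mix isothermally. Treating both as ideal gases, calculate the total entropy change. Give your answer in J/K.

ΔS_mix = 28.2 J/K

Mole fractions: x_A = 1.85/5.22 = 0.354, x_B = 0.646.
ΔS_mix = −R(n_A ln x_A + n_B ln x_B) = −8.314 × (1.85 ln 0.354 + 3.37 ln 0.646) = 28.2 J/K.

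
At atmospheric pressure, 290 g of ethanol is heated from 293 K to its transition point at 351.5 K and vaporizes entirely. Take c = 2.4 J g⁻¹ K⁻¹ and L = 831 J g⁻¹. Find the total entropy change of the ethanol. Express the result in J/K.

ΔS = 812 J/K

Warming step: ΔS₁ = m c ln(T_tr/T_i) = 290 × 2.4 × ln(351.5/293) = 126.7 J/K.
Phase change: ΔS₂ = +mL/T_tr = 290 × 831 / 351.5 = 685.6 J/K.
ΔS_total = (126.7) + (685.6) = 812 J/K.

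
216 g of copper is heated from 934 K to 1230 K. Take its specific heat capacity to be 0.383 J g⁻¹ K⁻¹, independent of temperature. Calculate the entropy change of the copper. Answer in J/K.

ΔS = ∫dQ_rev/T = m c ln(T₂/T₁) = 216 × 0.383 × ln(1230/934) = 22.8 J/K.

ΔS = 22.8 J/K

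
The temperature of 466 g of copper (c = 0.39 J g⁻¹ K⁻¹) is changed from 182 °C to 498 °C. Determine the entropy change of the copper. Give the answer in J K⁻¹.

In kelvin: T₁ = 455.15 K, T₂ = 771.15 K. ΔS = ∫dQ_rev/T = m c ln(T₂/T₁) = 466 × 0.39 × ln(771.15/455.15) = 95.8 J/K.

ΔS = 95.8 J/K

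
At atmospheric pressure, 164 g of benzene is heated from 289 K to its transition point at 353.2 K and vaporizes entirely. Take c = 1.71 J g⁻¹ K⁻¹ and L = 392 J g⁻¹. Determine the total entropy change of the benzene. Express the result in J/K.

Warming step: ΔS₁ = m c ln(T_tr/T_i) = 164 × 1.71 × ln(353.2/289) = 56.26 J/K.
Phase change: ΔS₂ = +mL/T_tr = 164 × 392 / 353.2 = 182 J/K.
ΔS_total = (56.26) + (182) = 238 J/K.

ΔS = 238 J/K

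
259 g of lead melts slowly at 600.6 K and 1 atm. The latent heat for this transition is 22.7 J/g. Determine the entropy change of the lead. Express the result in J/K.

Heat absorbed by the substance: Q = mL = 259 × 22.7 = 5879.3 J.
At constant T, ΔS = Q_rev/T = 5879.3 / 600.6 = 9.79 J/K.

ΔS = 9.79 J/K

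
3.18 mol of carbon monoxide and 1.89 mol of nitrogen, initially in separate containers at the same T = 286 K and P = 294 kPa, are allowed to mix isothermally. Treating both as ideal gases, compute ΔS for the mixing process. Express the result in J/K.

Mole fractions: x_A = 3.18/5.07 = 0.627, x_B = 0.373.
ΔS_mix = −R(n_A ln x_A + n_B ln x_B) = −8.314 × (3.18 ln 0.627 + 1.89 ln 0.373) = 27.8 J/K.

ΔS_mix = 27.8 J/K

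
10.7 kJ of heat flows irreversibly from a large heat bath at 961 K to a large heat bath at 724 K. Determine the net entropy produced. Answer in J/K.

ΔS_hot = −Q/T_H = −10700/961 = -11.134 J/K and ΔS_cold = +Q/T_C = 10700/724 = 14.779 J/K.
ΔS_total = -11.134 + 14.779 = 3.64 J/K, positive as the second law requires.

ΔS_total = 3.64 J/K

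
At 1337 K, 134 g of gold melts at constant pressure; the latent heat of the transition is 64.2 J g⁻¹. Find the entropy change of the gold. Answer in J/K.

Heat absorbed by the substance: Q = mL = 134 × 64.2 = 8602.8 J.
At constant T, ΔS = Q_rev/T = 8602.8 / 1337 = 6.43 J/K.

ΔS = 6.43 J/K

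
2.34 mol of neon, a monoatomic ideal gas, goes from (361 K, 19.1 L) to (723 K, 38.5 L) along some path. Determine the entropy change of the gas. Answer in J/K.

Entropy is a state function: ΔS = nC_V ln(T₂/T₁) + nR ln(V₂/V₁), with C_V = 3R/2 = 12.47 J mol⁻¹ K⁻¹ for a monoatomic ideal gas.
ΔS = 2.34 × [12.47 × ln(723/361) + 8.314 × ln(38.5/19.1)] = 33.9 J/K.

ΔS = 33.9 J/K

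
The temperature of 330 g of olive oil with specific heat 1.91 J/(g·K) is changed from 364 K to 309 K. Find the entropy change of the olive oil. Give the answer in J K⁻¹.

ΔS = -103 J/K

ΔS = ∫dQ_rev/T = m c ln(T₂/T₁) = 330 × 1.91 × ln(309/364) = -103 J/K.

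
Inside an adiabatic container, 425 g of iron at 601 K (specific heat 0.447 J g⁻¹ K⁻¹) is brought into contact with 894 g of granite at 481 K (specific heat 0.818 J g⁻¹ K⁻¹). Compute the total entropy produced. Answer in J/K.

ΔS_total = 3.9 J/K

Energy balance: T_f = (m₁c₁T₁ + m₂c₂T₂)/(m₁c₁ + m₂c₂) = 505.75 K.
ΔS₁ = m₁c₁ ln(T_f/T₁) = 189.975 × ln(505.75/601) = -32.782 J/K.
ΔS₂ = m₂c₂ ln(T_f/T₂) = 731.292 × ln(505.75/481) = 36.686 J/K.
ΔS_total = -32.782 + 36.686 = 3.9 J/K.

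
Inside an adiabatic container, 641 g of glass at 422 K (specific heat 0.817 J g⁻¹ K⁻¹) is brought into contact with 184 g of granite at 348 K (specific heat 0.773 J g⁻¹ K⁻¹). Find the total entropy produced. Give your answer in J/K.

Energy balance: T_f = (m₁c₁T₁ + m₂c₂T₂)/(m₁c₁ + m₂c₂) = 406.19 K.
ΔS₁ = m₁c₁ ln(T_f/T₁) = 523.697 × ln(406.19/422) = -19.99 J/K.
ΔS₂ = m₂c₂ ln(T_f/T₂) = 142.232 × ln(406.19/348) = 21.99 J/K.
ΔS_total = -19.99 + 21.99 = 2 J/K.

ΔS_total = 2 J/K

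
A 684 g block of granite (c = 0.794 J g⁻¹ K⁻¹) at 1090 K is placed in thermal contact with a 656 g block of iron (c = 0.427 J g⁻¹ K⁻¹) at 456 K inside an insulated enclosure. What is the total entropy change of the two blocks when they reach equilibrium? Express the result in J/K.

Energy balance: T_f = (m₁c₁T₁ + m₂c₂T₂)/(m₁c₁ + m₂c₂) = 874.27 K.
ΔS₁ = m₁c₁ ln(T_f/T₁) = 543.096 × ln(874.27/1090) = -119.8 J/K.
ΔS₂ = m₂c₂ ln(T_f/T₂) = 280.112 × ln(874.27/456) = 182.3 J/K.
ΔS_total = -119.8 + 182.3 = 62.5 J/K.

ΔS_total = 62.5 J/K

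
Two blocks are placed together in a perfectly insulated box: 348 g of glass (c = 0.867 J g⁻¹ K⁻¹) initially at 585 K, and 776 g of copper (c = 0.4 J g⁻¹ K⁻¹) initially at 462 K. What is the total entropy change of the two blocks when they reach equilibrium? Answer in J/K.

Energy balance: T_f = (m₁c₁T₁ + m₂c₂T₂)/(m₁c₁ + m₂c₂) = 522.63 K.
ΔS₁ = m₁c₁ ln(T_f/T₁) = 301.716 × ln(522.63/585) = -34.016 J/K.
ΔS₂ = m₂c₂ ln(T_f/T₂) = 310.4 × ln(522.63/462) = 38.274 J/K.
ΔS_total = -34.016 + 38.274 = 4.26 J/K.

ΔS_total = 4.26 J/K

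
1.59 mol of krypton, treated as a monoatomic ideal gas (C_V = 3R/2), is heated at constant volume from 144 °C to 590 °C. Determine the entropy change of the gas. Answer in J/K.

ΔS = 14.4 J/K

In kelvin: T₁ = 417.15 K, T₂ = 863.15 K. At constant volume, ΔS = nC_V ln(T₂/T₁) with C_V = 3R/2 = 12.47 J mol⁻¹ K⁻¹.
ΔS = 1.59 × 12.47 × ln(863.15/417.15) = 14.4 J/K.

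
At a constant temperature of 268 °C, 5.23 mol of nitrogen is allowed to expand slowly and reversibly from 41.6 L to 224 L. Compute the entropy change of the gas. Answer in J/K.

For an isothermal ideal gas ΔS_gas = nR ln(V₂/V₁) = 5.23 × 8.314 × ln(224/41.6) = 73.2 J/K.

ΔS_gas = 73.2 J/K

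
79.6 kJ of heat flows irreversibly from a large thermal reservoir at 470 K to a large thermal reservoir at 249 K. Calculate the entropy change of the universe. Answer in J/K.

ΔS_hot = −Q/T_H = −79600/470 = -169.4 J/K and ΔS_cold = +Q/T_C = 79600/249 = 319.7 J/K.
ΔS_total = -169.4 + 319.7 = 150 J/K, positive as the second law requires.

ΔS_total = 150 J/K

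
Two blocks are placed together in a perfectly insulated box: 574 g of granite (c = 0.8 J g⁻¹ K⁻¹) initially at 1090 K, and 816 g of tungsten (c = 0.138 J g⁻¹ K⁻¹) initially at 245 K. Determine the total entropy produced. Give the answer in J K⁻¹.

Energy balance: T_f = (m₁c₁T₁ + m₂c₂T₂)/(m₁c₁ + m₂c₂) = 923.59 K.
ΔS₁ = m₁c₁ ln(T_f/T₁) = 459.2 × ln(923.59/1090) = -76.073 J/K.
ΔS₂ = m₂c₂ ln(T_f/T₂) = 112.608 × ln(923.59/245) = 149.43 J/K.
ΔS_total = -76.073 + 149.43 = 73.4 J/K.

ΔS_total = 73.4 J/K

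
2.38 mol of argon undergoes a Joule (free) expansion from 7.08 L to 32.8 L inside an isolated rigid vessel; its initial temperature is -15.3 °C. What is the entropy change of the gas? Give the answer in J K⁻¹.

For an ideal gas in free expansion Q = 0 and W = 0, so T is unchanged.
Entropy is a state function; using a reversible isothermal path, ΔS_gas = nR ln(V₂/V₁) = 2.38 × 8.314 × ln(32.8/7.08) = 30.3 J/K.

ΔS_gas = 30.3 J/K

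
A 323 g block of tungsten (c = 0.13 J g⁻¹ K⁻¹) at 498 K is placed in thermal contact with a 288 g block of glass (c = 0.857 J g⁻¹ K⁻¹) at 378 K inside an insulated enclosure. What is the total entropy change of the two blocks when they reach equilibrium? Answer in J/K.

Energy balance: T_f = (m₁c₁T₁ + m₂c₂T₂)/(m₁c₁ + m₂c₂) = 395.45 K.
ΔS₁ = m₁c₁ ln(T_f/T₁) = 41.99 × ln(395.45/498) = -9.6822 J/K.
ΔS₂ = m₂c₂ ln(T_f/T₂) = 246.816 × ln(395.45/378) = 11.137 J/K.
ΔS_total = -9.6822 + 11.137 = 1.45 J/K.

ΔS_total = 1.45 J/K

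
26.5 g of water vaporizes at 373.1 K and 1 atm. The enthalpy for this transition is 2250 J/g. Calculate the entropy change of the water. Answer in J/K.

Heat absorbed by the substance: Q = mL = 26.5 × 2250 = 59625 J.
At constant T, ΔS = Q_rev/T = 59625 / 373.1 = 160 J/K.

ΔS = 160 J/K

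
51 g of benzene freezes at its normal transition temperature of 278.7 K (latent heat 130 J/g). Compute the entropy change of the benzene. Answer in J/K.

Heat released by the substance: Q = −mL = −51 × 130 = −6630 J.
At constant T, ΔS = Q_rev/T = −6630 / 278.7 = -23.8 J/K.

ΔS = -23.8 J/K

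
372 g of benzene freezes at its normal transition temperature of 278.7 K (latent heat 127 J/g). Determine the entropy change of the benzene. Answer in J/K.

ΔS = -170 J/K

Heat released by the substance: Q = −mL = −372 × 127 = −47244 J.
At constant T, ΔS = Q_rev/T = −47244 / 278.7 = -170 J/K.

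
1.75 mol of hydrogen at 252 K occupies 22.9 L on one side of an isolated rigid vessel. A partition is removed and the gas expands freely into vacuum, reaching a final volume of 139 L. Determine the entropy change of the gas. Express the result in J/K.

ΔS_gas = 26.2 J/K

No heat is exchanged and no work is done, so the ideal-gas temperature stays constant.
Entropy is a state function; using a reversible isothermal path, ΔS_gas = nR ln(V₂/V₁) = 1.75 × 8.314 × ln(139/22.9) = 26.2 J/K.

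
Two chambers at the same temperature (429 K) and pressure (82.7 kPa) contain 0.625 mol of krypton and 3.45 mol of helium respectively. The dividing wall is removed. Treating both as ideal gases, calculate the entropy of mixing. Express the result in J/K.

Mole fractions: x_A = 0.625/4.08 = 0.153, x_B = 0.847.
ΔS_mix = −R(n_A ln x_A + n_B ln x_B) = −8.314 × (0.625 ln 0.153 + 3.45 ln 0.847) = 14.5 J/K.

ΔS_mix = 14.5 J/K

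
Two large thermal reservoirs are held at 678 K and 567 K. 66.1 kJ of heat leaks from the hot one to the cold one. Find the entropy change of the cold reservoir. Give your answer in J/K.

ΔS_cold = 117 J/K

The cold reservoir gains heat Q, so ΔS_cold = +Q/T_C = 66100/567 = 117 J/K.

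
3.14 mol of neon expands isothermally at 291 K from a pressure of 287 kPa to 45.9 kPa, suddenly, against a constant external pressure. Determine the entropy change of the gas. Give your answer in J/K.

ΔS_gas = 47.9 J/K

Entropy is a state function, so ΔS_gas depends only on the end states.
For an isothermal ideal gas ΔS_gas = nR ln(P₁/P₂) = 3.14 × 8.314 × ln(287/45.9) = 47.9 J/K.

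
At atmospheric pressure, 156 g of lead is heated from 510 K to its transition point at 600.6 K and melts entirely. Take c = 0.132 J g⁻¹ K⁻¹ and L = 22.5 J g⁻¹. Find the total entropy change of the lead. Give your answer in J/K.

ΔS = 9.21 J/K

Warming step: ΔS₁ = m c ln(T_tr/T_i) = 156 × 0.132 × ln(600.6/510) = 3.367 J/K.
Phase change: ΔS₂ = +mL/T_tr = 156 × 22.5 / 600.6 = 5.844 J/K.
ΔS_total = (3.367) + (5.844) = 9.21 J/K.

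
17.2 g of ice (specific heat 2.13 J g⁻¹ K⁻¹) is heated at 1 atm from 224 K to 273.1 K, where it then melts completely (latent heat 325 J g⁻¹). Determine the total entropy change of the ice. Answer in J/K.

ΔS = 27.7 J/K

Warming step: ΔS₁ = m c ln(T_tr/T_i) = 17.2 × 2.13 × ln(273.1/224) = 7.261 J/K.
Phase change: ΔS₂ = +mL/T_tr = 17.2 × 325 / 273.1 = 20.47 J/K.
ΔS_total = (7.261) + (20.47) = 27.7 J/K.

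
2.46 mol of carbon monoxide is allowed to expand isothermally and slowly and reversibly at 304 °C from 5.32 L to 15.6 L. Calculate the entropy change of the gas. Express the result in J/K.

ΔS_gas = 22 J/K

For an isothermal ideal gas ΔS_gas = nR ln(V₂/V₁) = 2.46 × 8.314 × ln(15.6/5.32) = 22 J/K.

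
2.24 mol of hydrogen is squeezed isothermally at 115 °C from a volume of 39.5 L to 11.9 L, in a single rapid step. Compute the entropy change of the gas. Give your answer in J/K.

Entropy is a state function, so ΔS_gas depends only on the end states.
For an isothermal ideal gas ΔS_gas = nR ln(V₂/V₁) = 2.24 × 8.314 × ln(11.9/39.5) = -22.3 J/K.

ΔS_gas = -22.3 J/K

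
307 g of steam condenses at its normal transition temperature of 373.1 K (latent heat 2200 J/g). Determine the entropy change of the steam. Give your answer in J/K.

Heat released by the substance: Q = −mL = −307 × 2200 = −675400 J.
At constant T, ΔS = Q_rev/T = −675400 / 373.1 = -1810 J/K.

ΔS = -1810 J/K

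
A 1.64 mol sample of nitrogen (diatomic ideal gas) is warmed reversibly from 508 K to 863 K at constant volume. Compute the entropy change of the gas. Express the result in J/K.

At constant volume, ΔS = nC_V ln(T₂/T₁) with C_V = 5R/2 = 20.79 J mol⁻¹ K⁻¹.
ΔS = 1.64 × 20.79 × ln(863/508) = 18.1 J/K.

ΔS = 18.1 J/K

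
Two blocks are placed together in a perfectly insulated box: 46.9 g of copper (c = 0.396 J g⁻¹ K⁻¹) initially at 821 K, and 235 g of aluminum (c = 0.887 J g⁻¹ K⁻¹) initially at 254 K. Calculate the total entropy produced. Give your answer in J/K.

ΔS_total = 16.3 J/K

Energy balance: T_f = (m₁c₁T₁ + m₂c₂T₂)/(m₁c₁ + m₂c₂) = 300.39 K.
ΔS₁ = m₁c₁ ln(T_f/T₁) = 18.5724 × ln(300.39/821) = -18.67 J/K.
ΔS₂ = m₂c₂ ln(T_f/T₂) = 208.445 × ln(300.39/254) = 34.96 J/K.
ΔS_total = -18.67 + 34.96 = 16.3 J/K.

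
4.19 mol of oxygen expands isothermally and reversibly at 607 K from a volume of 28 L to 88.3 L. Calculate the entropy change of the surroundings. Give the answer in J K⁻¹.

For an isothermal ideal gas ΔS_gas = nR ln(V₂/V₁) = 4.19 × 8.314 × ln(88.3/28) = 40 J/K.
The process is reversible, so ΔS_surr = −ΔS_gas = -40 J/K and ΔS_universe = 0.

ΔS_surr = -40 J/K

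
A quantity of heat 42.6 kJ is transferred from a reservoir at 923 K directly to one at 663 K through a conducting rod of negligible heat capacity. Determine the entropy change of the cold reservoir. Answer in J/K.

The cold reservoir gains heat Q, so ΔS_cold = +Q/T_C = 42600/663 = 64.3 J/K.

ΔS_cold = 64.3 J/K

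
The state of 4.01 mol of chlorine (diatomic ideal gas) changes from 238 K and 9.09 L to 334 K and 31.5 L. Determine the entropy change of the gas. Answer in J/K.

Entropy is a state function: ΔS = nC_V ln(T₂/T₁) + nR ln(V₂/V₁), with C_V = 5R/2 = 20.79 J mol⁻¹ K⁻¹ for a diatomic ideal gas.
ΔS = 4.01 × [20.79 × ln(334/238) + 8.314 × ln(31.5/9.09)] = 69.7 J/K.

ΔS = 69.7 J/K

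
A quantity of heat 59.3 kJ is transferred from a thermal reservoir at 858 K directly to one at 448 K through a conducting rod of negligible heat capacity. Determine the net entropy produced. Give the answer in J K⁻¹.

ΔS_hot = −Q/T_H = −59300/858 = -69.11 J/K and ΔS_cold = +Q/T_C = 59300/448 = 132.4 J/K.
ΔS_total = -69.11 + 132.4 = 63.3 J/K, positive as the second law requires.

ΔS_total = 63.3 J/K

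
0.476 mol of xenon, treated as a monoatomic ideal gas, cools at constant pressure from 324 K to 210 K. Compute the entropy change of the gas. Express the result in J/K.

At constant pressure, ΔS = nC_p ln(T₂/T₁) with C_p = 5R/2 = 20.79 J mol⁻¹ K⁻¹.
ΔS = 0.476 × 20.79 × ln(210/324) = -4.29 J/K.

ΔS = -4.29 J/K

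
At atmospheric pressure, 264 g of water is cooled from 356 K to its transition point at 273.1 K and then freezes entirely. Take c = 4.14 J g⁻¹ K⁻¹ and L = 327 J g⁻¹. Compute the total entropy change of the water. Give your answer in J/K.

ΔS = -606 J/K

Cooling step: ΔS₁ = m c ln(T_tr/T_i) = 264 × 4.14 × ln(273.1/356) = -289.7 J/K.
Phase change: ΔS₂ = −mL/T_tr = −264 × 327 / 273.1 = -316.1 J/K.
ΔS_total = (-289.7) + (-316.1) = -606 J/K.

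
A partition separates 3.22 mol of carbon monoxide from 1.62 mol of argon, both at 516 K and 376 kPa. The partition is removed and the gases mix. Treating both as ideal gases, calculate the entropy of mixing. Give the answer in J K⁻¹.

Mole fractions: x_A = 3.22/4.84 = 0.665, x_B = 0.335.
ΔS_mix = −R(n_A ln x_A + n_B ln x_B) = −8.314 × (3.22 ln 0.665 + 1.62 ln 0.335) = 25.7 J/K.

ΔS_mix = 25.7 J/K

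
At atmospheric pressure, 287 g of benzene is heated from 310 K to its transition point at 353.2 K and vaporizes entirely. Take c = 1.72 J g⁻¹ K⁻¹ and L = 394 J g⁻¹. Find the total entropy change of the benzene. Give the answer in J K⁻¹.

Warming step: ΔS₁ = m c ln(T_tr/T_i) = 287 × 1.72 × ln(353.2/310) = 64.4 J/K.
Phase change: ΔS₂ = +mL/T_tr = 287 × 394 / 353.2 = 320.2 J/K.
ΔS_total = (64.4) + (320.2) = 385 J/K.

ΔS = 385 J/K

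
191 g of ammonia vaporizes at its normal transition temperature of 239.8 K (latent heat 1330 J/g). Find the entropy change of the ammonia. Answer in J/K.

Heat absorbed by the substance: Q = mL = 191 × 1330 = 254030 J.
At constant T, ΔS = Q_rev/T = 254030 / 239.8 = 1060 J/K.

ΔS = 1060 J/K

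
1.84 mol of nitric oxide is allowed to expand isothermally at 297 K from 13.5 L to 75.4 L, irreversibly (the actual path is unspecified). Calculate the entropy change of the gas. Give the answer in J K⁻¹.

Entropy is a state function, so ΔS_gas depends only on the end states.
For an isothermal ideal gas ΔS_gas = nR ln(V₂/V₁) = 1.84 × 8.314 × ln(75.4/13.5) = 26.3 J/K.

ΔS_gas = 26.3 J/K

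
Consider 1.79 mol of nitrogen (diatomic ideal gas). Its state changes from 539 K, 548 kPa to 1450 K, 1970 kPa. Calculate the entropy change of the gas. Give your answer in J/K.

ΔS = 32.5 J/K

ΔS = nC_p ln(T₂/T₁) − nR ln(P₂/P₁), with C_p = 7R/2 = 29.1 J mol⁻¹ K⁻¹ for a diatomic ideal gas.
ΔS = 1.79 × [29.1 × ln(1450/539) − 8.314 × ln(1970/548)] = 32.5 J/K.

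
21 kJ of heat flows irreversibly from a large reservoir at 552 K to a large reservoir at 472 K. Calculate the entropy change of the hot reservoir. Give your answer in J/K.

ΔS_hot = -38 J/K

The hot reservoir loses heat Q, so ΔS_hot = −Q/T_H = −21000/552 = -38 J/K.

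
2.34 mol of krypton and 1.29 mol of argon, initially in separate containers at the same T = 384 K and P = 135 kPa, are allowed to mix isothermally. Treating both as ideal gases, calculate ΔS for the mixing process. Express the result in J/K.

ΔS_mix = 19.6 J/K

Mole fractions: x_A = 2.34/3.63 = 0.645, x_B = 0.355.
ΔS_mix = −R(n_A ln x_A + n_B ln x_B) = −8.314 × (2.34 ln 0.645 + 1.29 ln 0.355) = 19.6 J/K.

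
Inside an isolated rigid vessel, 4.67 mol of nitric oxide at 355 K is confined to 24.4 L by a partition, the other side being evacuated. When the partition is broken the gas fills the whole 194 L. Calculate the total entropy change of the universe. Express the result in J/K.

For an ideal gas in free expansion Q = 0 and W = 0, so T is unchanged.
Entropy is a state function; using a reversible isothermal path, ΔS_gas = nR ln(V₂/V₁) = 4.67 × 8.314 × ln(194/24.4) = 80.5 J/K.
The insulated surroundings exchange no heat, so ΔS_surr = 0 and ΔS_universe = ΔS_gas.

ΔS_universe = 80.5 J/K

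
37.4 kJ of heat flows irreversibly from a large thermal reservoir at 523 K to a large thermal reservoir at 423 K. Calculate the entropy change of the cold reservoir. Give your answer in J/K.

ΔS_cold = 88.4 J/K

The cold reservoir gains heat Q, so ΔS_cold = +Q/T_C = 37400/423 = 88.4 J/K.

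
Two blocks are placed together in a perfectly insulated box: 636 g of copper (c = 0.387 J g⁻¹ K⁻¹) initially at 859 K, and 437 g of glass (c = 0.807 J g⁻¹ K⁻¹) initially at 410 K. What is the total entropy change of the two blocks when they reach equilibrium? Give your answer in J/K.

Energy balance: T_f = (m₁c₁T₁ + m₂c₂T₂)/(m₁c₁ + m₂c₂) = 594.56 K.
ΔS₁ = m₁c₁ ln(T_f/T₁) = 246.132 × ln(594.56/859) = -90.56 J/K.
ΔS₂ = m₂c₂ ln(T_f/T₂) = 352.659 × ln(594.56/410) = 131.1 J/K.
ΔS_total = -90.56 + 131.1 = 40.5 J/K.

ΔS_total = 40.5 J/K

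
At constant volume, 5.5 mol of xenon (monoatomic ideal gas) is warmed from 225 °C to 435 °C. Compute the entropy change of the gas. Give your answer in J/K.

In kelvin: T₁ = 498.15 K, T₂ = 708.15 K. At constant volume, ΔS = nC_V ln(T₂/T₁) with C_V = 3R/2 = 12.47 J mol⁻¹ K⁻¹.
ΔS = 5.5 × 12.47 × ln(708.15/498.15) = 24.1 J/K.

ΔS = 24.1 J/K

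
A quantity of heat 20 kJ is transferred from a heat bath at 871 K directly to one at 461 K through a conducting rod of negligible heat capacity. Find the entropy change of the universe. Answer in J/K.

ΔS_hot = −Q/T_H = −20000/871 = -22.96 J/K and ΔS_cold = +Q/T_C = 20000/461 = 43.38 J/K.
ΔS_total = -22.96 + 43.38 = 20.4 J/K, positive as the second law requires.

ΔS_total = 20.4 J/K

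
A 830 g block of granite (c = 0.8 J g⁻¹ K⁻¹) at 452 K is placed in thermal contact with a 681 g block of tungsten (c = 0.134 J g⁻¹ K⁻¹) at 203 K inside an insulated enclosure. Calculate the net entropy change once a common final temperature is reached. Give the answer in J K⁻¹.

Energy balance: T_f = (m₁c₁T₁ + m₂c₂T₂)/(m₁c₁ + m₂c₂) = 421.91 K.
ΔS₁ = m₁c₁ ln(T_f/T₁) = 664 × ln(421.91/452) = -45.74 J/K.
ΔS₂ = m₂c₂ ln(T_f/T₂) = 91.254 × ln(421.91/203) = 66.76 J/K.
ΔS_total = -45.74 + 66.76 = 21 J/K.

ΔS_total = 21 J/K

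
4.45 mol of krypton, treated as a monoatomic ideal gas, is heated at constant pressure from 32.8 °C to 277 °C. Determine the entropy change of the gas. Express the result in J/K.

In kelvin: T₁ = 305.95 K, T₂ = 550.15 K. At constant pressure, ΔS = nC_p ln(T₂/T₁) with C_p = 5R/2 = 20.79 J mol⁻¹ K⁻¹.
ΔS = 4.45 × 20.79 × ln(550.15/305.95) = 54.3 J/K.

ΔS = 54.3 J/K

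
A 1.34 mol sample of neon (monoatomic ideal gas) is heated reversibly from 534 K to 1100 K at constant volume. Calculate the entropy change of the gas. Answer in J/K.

ΔS = 12.1 J/K

At constant volume, ΔS = nC_V ln(T₂/T₁) with C_V = 3R/2 = 12.47 J mol⁻¹ K⁻¹.
ΔS = 1.34 × 12.47 × ln(1100/534) = 12.1 J/K.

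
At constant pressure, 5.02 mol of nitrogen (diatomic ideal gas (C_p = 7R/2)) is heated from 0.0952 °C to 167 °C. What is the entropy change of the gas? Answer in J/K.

ΔS = 69.6 J/K

In kelvin: T₁ = 273.245 K, T₂ = 440.15 K. At constant pressure, ΔS = nC_p ln(T₂/T₁) with C_p = 7R/2 = 29.1 J mol⁻¹ K⁻¹.
ΔS = 5.02 × 29.1 × ln(440.15/273.245) = 69.6 J/K.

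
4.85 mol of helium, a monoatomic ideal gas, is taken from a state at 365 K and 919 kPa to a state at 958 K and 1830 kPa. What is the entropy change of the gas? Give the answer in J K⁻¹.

ΔS = nC_p ln(T₂/T₁) − nR ln(P₂/P₁), with C_p = 5R/2 = 20.79 J mol⁻¹ K⁻¹ for a monoatomic ideal gas.
ΔS = 4.85 × [20.79 × ln(958/365) − 8.314 × ln(1830/919)] = 69.5 J/K.

ΔS = 69.5 J/K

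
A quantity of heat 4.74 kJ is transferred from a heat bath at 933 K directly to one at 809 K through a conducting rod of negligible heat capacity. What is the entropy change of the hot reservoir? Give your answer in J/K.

ΔS_hot = -5.08 J/K

The hot reservoir loses heat Q, so ΔS_hot = −Q/T_H = −4740/933 = -5.08 J/K.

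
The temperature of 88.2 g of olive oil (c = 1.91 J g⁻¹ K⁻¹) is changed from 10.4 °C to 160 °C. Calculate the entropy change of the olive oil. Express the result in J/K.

ΔS = 71.4 J/K

In kelvin: T₁ = 283.55 K, T₂ = 433.15 K. ΔS = ∫dQ_rev/T = m c ln(T₂/T₁) = 88.2 × 1.91 × ln(433.15/283.55) = 71.4 J/K.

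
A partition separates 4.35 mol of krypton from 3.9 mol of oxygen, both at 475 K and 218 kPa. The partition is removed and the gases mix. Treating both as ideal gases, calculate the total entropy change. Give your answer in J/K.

ΔS_mix = 47.4 J/K

Mole fractions: x_A = 4.35/8.25 = 0.527, x_B = 0.473.
ΔS_mix = −R(n_A ln x_A + n_B ln x_B) = −8.314 × (4.35 ln 0.527 + 3.9 ln 0.473) = 47.4 J/K.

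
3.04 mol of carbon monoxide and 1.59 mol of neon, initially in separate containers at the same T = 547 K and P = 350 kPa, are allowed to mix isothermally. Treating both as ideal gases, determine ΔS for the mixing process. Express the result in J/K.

ΔS_mix = 24.8 J/K

Mole fractions: x_A = 3.04/4.63 = 0.657, x_B = 0.343.
ΔS_mix = −R(n_A ln x_A + n_B ln x_B) = −8.314 × (3.04 ln 0.657 + 1.59 ln 0.343) = 24.8 J/K.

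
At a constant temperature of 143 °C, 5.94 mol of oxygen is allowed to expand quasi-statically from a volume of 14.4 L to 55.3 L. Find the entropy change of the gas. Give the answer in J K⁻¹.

ΔS_gas = 66.4 J/K

For an isothermal ideal gas ΔS_gas = nR ln(V₂/V₁) = 5.94 × 8.314 × ln(55.3/14.4) = 66.4 J/K.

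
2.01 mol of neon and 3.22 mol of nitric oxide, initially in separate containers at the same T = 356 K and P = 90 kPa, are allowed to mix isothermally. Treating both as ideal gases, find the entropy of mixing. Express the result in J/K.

Mole fractions: x_A = 2.01/5.23 = 0.384, x_B = 0.616.
ΔS_mix = −R(n_A ln x_A + n_B ln x_B) = −8.314 × (2.01 ln 0.384 + 3.22 ln 0.616) = 29 J/K.

ΔS_mix = 29 J/K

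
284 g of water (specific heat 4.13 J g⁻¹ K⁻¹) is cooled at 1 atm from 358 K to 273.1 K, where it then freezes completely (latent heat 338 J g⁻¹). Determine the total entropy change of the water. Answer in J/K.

ΔS = -669 J/K

Cooling step: ΔS₁ = m c ln(T_tr/T_i) = 284 × 4.13 × ln(273.1/358) = -317.5 J/K.
Phase change: ΔS₂ = −mL/T_tr = −284 × 338 / 273.1 = -351.5 J/K.
ΔS_total = (-317.5) + (-351.5) = -669 J/K.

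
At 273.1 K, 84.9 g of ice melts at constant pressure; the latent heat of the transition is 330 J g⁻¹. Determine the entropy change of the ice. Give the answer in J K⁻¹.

Heat absorbed by the substance: Q = mL = 84.9 × 330 = 28017 J.
At constant T, ΔS = Q_rev/T = 28017 / 273.1 = 103 J/K.

ΔS = 103 J/K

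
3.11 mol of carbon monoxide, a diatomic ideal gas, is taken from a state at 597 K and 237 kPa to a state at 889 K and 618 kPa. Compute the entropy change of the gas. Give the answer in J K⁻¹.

ΔS = 11.3 J/K

ΔS = nC_p ln(T₂/T₁) − nR ln(P₂/P₁), with C_p = 7R/2 = 29.1 J mol⁻¹ K⁻¹ for a diatomic ideal gas.
ΔS = 3.11 × [29.1 × ln(889/597) − 8.314 × ln(618/237)] = 11.3 J/K.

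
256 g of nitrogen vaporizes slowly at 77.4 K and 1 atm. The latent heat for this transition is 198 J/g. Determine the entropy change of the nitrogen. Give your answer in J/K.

ΔS = 655 J/K

Heat absorbed by the substance: Q = mL = 256 × 198 = 50688 J.
At constant T, ΔS = Q_rev/T = 50688 / 77.4 = 655 J/K.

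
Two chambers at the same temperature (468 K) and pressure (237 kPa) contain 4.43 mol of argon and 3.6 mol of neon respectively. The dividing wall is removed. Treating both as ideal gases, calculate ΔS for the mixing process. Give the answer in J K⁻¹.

Mole fractions: x_A = 4.43/8.03 = 0.552, x_B = 0.448.
ΔS_mix = −R(n_A ln x_A + n_B ln x_B) = −8.314 × (4.43 ln 0.552 + 3.6 ln 0.448) = 45.9 J/K.

ΔS_mix = 45.9 J/K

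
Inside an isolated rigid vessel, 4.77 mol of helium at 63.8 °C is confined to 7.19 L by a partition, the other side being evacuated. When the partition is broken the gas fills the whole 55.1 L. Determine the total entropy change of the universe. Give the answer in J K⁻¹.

ΔS_universe = 80.8 J/K

No heat is exchanged and no work is done, so the ideal-gas temperature stays constant.
Entropy is a state function; using a reversible isothermal path, ΔS_gas = nR ln(V₂/V₁) = 4.77 × 8.314 × ln(55.1/7.19) = 80.8 J/K.
The insulated surroundings exchange no heat, so ΔS_surr = 0 and ΔS_universe = ΔS_gas.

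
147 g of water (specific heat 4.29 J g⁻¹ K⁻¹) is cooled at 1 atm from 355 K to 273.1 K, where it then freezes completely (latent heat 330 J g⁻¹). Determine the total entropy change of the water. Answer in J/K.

Cooling step: ΔS₁ = m c ln(T_tr/T_i) = 147 × 4.29 × ln(273.1/355) = -165.4 J/K.
Phase change: ΔS₂ = −mL/T_tr = −147 × 330 / 273.1 = -177.6 J/K.
ΔS_total = (-165.4) + (-177.6) = -343 J/K.

ΔS = -343 J/K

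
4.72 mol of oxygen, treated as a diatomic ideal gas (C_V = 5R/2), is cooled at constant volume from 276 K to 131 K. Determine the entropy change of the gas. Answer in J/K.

At constant volume, ΔS = nC_V ln(T₂/T₁) with C_V = 5R/2 = 20.79 J mol⁻¹ K⁻¹.
ΔS = 4.72 × 20.79 × ln(131/276) = -73.1 J/K.

ΔS = -73.1 J/K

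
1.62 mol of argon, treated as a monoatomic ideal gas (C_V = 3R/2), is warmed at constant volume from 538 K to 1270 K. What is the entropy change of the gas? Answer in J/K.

At constant volume, ΔS = nC_V ln(T₂/T₁) with C_V = 3R/2 = 12.47 J mol⁻¹ K⁻¹.
ΔS = 1.62 × 12.47 × ln(1270/538) = 17.4 J/K.

ΔS = 17.4 J/K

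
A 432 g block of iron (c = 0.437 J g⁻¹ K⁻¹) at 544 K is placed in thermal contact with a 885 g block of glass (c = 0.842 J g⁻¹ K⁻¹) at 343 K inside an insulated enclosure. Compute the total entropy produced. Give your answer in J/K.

ΔS_total = 17.5 J/K

Energy balance: T_f = (m₁c₁T₁ + m₂c₂T₂)/(m₁c₁ + m₂c₂) = 383.63 K.
ΔS₁ = m₁c₁ ln(T_f/T₁) = 188.784 × ln(383.63/544) = -65.94 J/K.
ΔS₂ = m₂c₂ ln(T_f/T₂) = 745.17 × ln(383.63/343) = 83.42 J/K.
ΔS_total = -65.94 + 83.42 = 17.5 J/K.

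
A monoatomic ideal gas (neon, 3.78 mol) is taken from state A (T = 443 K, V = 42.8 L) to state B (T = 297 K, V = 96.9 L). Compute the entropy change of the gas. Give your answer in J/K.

Entropy is a state function: ΔS = nC_V ln(T₂/T₁) + nR ln(V₂/V₁), with C_V = 3R/2 = 12.47 J mol⁻¹ K⁻¹ for a monoatomic ideal gas.
ΔS = 3.78 × [12.47 × ln(297/443) + 8.314 × ln(96.9/42.8)] = 6.83 J/K.

ΔS = 6.83 J/K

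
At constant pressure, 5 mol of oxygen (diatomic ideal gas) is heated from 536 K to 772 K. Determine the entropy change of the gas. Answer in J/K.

At constant pressure, ΔS = nC_p ln(T₂/T₁) with C_p = 7R/2 = 29.1 J mol⁻¹ K⁻¹.
ΔS = 5 × 29.1 × ln(772/536) = 53.1 J/K.

ΔS = 53.1 J/K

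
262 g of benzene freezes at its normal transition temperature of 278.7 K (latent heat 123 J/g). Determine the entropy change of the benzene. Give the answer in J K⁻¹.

Heat released by the substance: Q = −mL = −262 × 123 = −32226 J.
At constant T, ΔS = Q_rev/T = −32226 / 278.7 = -116 J/K.

ΔS = -116 J/K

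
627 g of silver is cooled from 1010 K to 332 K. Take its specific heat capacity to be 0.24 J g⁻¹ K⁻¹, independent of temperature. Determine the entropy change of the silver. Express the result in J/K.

ΔS = -167 J/K

ΔS = ∫dQ_rev/T = m c ln(T₂/T₁) = 627 × 0.24 × ln(332/1010) = -167 J/K.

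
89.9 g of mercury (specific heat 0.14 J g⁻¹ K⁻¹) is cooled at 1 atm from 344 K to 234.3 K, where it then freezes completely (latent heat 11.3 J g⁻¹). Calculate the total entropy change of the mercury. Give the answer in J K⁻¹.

ΔS = -9.17 J/K

Cooling step: ΔS₁ = m c ln(T_tr/T_i) = 89.9 × 0.14 × ln(234.3/344) = -4.834 J/K.
Phase change: ΔS₂ = −mL/T_tr = −89.9 × 11.3 / 234.3 = -4.336 J/K.
ΔS_total = (-4.834) + (-4.336) = -9.17 J/K.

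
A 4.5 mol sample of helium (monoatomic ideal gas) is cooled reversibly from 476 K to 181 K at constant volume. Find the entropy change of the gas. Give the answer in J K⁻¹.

ΔS = -54.3 J/K

At constant volume, ΔS = nC_V ln(T₂/T₁) with C_V = 3R/2 = 12.47 J mol⁻¹ K⁻¹.
ΔS = 4.5 × 12.47 × ln(181/476) = -54.3 J/K.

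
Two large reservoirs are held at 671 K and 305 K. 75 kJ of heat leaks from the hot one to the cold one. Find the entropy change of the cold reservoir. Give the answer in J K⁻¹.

The cold reservoir gains heat Q, so ΔS_cold = +Q/T_C = 75000/305 = 246 J/K.

ΔS_cold = 246 J/K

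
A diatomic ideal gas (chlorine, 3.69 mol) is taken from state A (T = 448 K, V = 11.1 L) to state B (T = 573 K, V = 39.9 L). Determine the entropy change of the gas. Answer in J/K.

ΔS = 58.1 J/K

Entropy is a state function: ΔS = nC_V ln(T₂/T₁) + nR ln(V₂/V₁), with C_V = 5R/2 = 20.79 J mol⁻¹ K⁻¹ for a diatomic ideal gas.
ΔS = 3.69 × [20.79 × ln(573/448) + 8.314 × ln(39.9/11.1)] = 58.1 J/K.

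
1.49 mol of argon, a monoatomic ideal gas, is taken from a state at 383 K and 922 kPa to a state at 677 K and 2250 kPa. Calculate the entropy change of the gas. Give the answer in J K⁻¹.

ΔS = 6.59 J/K

ΔS = nC_p ln(T₂/T₁) − nR ln(P₂/P₁), with C_p = 5R/2 = 20.79 J mol⁻¹ K⁻¹ for a monoatomic ideal gas.
ΔS = 1.49 × [20.79 × ln(677/383) − 8.314 × ln(2250/922)] = 6.59 J/K.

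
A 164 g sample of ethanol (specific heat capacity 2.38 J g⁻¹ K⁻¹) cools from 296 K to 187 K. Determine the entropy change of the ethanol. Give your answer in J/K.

ΔS = ∫dQ_rev/T = m c ln(T₂/T₁) = 164 × 2.38 × ln(187/296) = -179 J/K.

ΔS = -179 J/K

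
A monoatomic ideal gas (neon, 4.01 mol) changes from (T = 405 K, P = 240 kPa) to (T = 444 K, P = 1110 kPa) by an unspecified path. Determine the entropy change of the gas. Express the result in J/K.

ΔS = -43.4 J/K

ΔS = nC_p ln(T₂/T₁) − nR ln(P₂/P₁), with C_p = 5R/2 = 20.79 J mol⁻¹ K⁻¹ for a monoatomic ideal gas.
ΔS = 4.01 × [20.79 × ln(444/405) − 8.314 × ln(1110/240)] = -43.4 J/K.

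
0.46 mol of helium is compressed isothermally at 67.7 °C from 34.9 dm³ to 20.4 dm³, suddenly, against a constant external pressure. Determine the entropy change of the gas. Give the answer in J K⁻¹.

ΔS_gas = -2.05 J/K

Entropy is a state function, so ΔS_gas depends only on the end states.
For an isothermal ideal gas ΔS_gas = nR ln(V₂/V₁) = 0.46 × 8.314 × ln(20.4/34.9) = -2.05 J/K.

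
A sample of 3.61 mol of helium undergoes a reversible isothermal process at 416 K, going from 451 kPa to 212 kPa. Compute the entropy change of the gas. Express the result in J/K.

ΔS_gas = 22.7 J/K

For an isothermal ideal gas ΔS_gas = nR ln(P₁/P₂) = 3.61 × 8.314 × ln(451/212) = 22.7 J/K.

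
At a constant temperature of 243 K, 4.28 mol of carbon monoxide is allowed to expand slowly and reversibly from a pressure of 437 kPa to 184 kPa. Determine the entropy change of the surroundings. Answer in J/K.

ΔS_surr = -30.8 J/K

For an isothermal ideal gas ΔS_gas = nR ln(P₁/P₂) = 4.28 × 8.314 × ln(437/184) = 30.8 J/K.
The process is reversible, so ΔS_surr = −ΔS_gas = -30.8 J/K and ΔS_universe = 0.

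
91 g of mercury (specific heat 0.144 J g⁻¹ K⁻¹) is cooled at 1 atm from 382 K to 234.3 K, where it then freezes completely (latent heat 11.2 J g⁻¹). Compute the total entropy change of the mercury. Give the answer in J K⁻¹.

ΔS = -10.8 J/K

Cooling step: ΔS₁ = m c ln(T_tr/T_i) = 91 × 0.144 × ln(234.3/382) = -6.405 J/K.
Phase change: ΔS₂ = −mL/T_tr = −91 × 11.2 / 234.3 = -4.35 J/K.
ΔS_total = (-6.405) + (-4.35) = -10.8 J/K.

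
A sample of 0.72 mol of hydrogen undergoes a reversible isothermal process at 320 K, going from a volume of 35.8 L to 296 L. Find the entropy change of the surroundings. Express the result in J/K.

ΔS_surr = -12.6 J/K

For an isothermal ideal gas ΔS_gas = nR ln(V₂/V₁) = 0.72 × 8.314 × ln(296/35.8) = 12.6 J/K.
The process is reversible, so ΔS_surr = −ΔS_gas = -12.6 J/K and ΔS_universe = 0.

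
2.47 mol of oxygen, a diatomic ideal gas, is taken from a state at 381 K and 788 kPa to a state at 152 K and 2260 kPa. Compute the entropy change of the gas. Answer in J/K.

ΔS = -87.7 J/K

ΔS = nC_p ln(T₂/T₁) − nR ln(P₂/P₁), with C_p = 7R/2 = 29.1 J mol⁻¹ K⁻¹ for a diatomic ideal gas.
ΔS = 2.47 × [29.1 × ln(152/381) − 8.314 × ln(2260/788)] = -87.7 J/K.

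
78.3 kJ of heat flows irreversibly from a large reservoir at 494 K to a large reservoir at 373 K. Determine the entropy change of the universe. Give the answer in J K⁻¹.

ΔS_total = 51.4 J/K

ΔS_hot = −Q/T_H = −78300/494 = -158.5 J/K and ΔS_cold = +Q/T_C = 78300/373 = 209.9 J/K.
ΔS_total = -158.5 + 209.9 = 51.4 J/K, positive as the second law requires.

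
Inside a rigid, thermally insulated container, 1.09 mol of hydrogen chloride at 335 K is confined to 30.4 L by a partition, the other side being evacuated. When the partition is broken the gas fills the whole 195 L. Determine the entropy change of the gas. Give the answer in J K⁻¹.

ΔS_gas = 16.8 J/K

For an ideal gas in free expansion Q = 0 and W = 0, so T is unchanged.
Entropy is a state function; using a reversible isothermal path, ΔS_gas = nR ln(V₂/V₁) = 1.09 × 8.314 × ln(195/30.4) = 16.8 J/K.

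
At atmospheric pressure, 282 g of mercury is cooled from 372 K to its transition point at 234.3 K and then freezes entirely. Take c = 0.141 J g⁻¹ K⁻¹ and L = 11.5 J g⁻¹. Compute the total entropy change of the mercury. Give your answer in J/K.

Cooling step: ΔS₁ = m c ln(T_tr/T_i) = 282 × 0.141 × ln(234.3/372) = -18.38 J/K.
Phase change: ΔS₂ = −mL/T_tr = −282 × 11.5 / 234.3 = -13.84 J/K.
ΔS_total = (-18.38) + (-13.84) = -32.2 J/K.

ΔS = -32.2 J/K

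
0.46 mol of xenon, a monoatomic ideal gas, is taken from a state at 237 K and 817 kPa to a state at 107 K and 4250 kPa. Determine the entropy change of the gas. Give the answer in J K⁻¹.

ΔS = -13.9 J/K

ΔS = nC_p ln(T₂/T₁) − nR ln(P₂/P₁), with C_p = 5R/2 = 20.79 J mol⁻¹ K⁻¹ for a monoatomic ideal gas.
ΔS = 0.46 × [20.79 × ln(107/237) − 8.314 × ln(4250/817)] = -13.9 J/K.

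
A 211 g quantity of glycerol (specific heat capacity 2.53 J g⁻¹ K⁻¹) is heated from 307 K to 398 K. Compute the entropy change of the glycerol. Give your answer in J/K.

ΔS = 139 J/K

ΔS = ∫dQ_rev/T = m c ln(T₂/T₁) = 211 × 2.53 × ln(398/307) = 139 J/K.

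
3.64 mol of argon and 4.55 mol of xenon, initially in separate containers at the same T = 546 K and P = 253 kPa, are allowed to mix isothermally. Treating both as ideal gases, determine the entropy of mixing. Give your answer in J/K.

ΔS_mix = 46.8 J/K

Mole fractions: x_A = 3.64/8.19 = 0.444, x_B = 0.556.
ΔS_mix = −R(n_A ln x_A + n_B ln x_B) = −8.314 × (3.64 ln 0.444 + 4.55 ln 0.556) = 46.8 J/K.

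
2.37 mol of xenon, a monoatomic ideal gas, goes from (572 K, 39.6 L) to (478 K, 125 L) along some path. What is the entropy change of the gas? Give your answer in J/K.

ΔS = 17.3 J/K

Entropy is a state function: ΔS = nC_V ln(T₂/T₁) + nR ln(V₂/V₁), with C_V = 3R/2 = 12.47 J mol⁻¹ K⁻¹ for a monoatomic ideal gas.
ΔS = 2.37 × [12.47 × ln(478/572) + 8.314 × ln(125/39.6)] = 17.3 J/K.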